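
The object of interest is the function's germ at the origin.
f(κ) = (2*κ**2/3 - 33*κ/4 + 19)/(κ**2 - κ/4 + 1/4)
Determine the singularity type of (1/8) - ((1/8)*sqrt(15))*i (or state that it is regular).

The denominator factor κ**2 - κ/4 + 1/4 vanishes at (1/8) - ((1/8)*sqrt(15))*i and appears to the power 1; the numerator there equals (1711/96) + ((97/96)*sqrt(15))*i, nonzero, and no other factor vanishes.
Hence a pole whose order is the multiplicity, 1.

The point is a pole of order 1.


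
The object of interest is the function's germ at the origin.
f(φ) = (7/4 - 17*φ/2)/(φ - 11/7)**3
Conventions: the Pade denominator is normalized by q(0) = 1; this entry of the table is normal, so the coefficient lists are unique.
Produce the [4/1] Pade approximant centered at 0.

Taylor coefficients needed (expand at 0): a_0 = -2401/5324, a_1 = 77861/58564, a_2 = 497007/161051, a_3 = 14739739/3543122, a_4 = 353535245/77948684, a_5 = 3772650483/857435524.
Write the denominator as Q(φ) = 1 + q1*φ. Requiring Q*f - P = O(φ^6) with deg P <= 4 kills the coefficients of φ^5..φ^5 in Q*f:
  φ^5: a_5 + q1*a_4 = 0, i.e. 3772650483/857435524 + (353535245/77948684)*q1 = 0.
Solving this linear system: q1 = -32067/33055.
The numerator is Q*f truncated at degree 4: P0 = a_0 = -2401/5324; P1 = a_1 + q1*a_0 = 77741293/43996205; P2 = a_2 + q1*a_1 = 3477255453/1935833020; P3 = a_3 + q1*a_2 = 12417868757/10647081610; P4 = a_4 + q1*a_3 = 117054990199/234235795420.

The Pade approximant has numerator coefficients [-2401/5324, 77741293/43996205, 3477255453/1935833020, 12417868757/10647081610, 117054990199/234235795420]; denominator coefficients [1, -32067/33055].


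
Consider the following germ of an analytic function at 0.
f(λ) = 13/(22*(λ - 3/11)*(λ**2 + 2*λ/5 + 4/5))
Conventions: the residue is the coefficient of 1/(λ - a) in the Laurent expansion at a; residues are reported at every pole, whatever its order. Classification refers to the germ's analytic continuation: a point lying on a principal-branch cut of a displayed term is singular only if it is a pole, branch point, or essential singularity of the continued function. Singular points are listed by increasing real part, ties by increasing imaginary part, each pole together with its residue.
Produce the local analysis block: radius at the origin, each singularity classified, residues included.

Denominator factor (λ - 3/11): pole of order 1 at 3/11, modulus 3/11.
Denominator factor (λ**2 + 2*λ/5 + 4/5): discriminant -76/25, complex-conjugate roots (-1/5) + ((1/5)*sqrt(19))*i and (-1/5) - ((1/5)*sqrt(19))*i; poles of order 1, moduli (2/5)*sqrt(5) and (2/5)*sqrt(5).
The radius of convergence is the smallest modulus among the singular points: 3/11.
The factor λ**2 + 2*λ/5 + 4/5 splits as (λ - a)(λ - a') with a = (-1/5) - ((1/5)*sqrt(19))*i, a' = (-1/5) + ((1/5)*sqrt(19))*i. At the order-1 pole a set g(λ) = (λ - a)*f(λ) = [13/(22*(λ - 3/11))] / (λ - a').
Simple pole: residue = g(a) at a = (-1/5) - ((1/5)*sqrt(19))*i, which is (-143/476) - ((169/4522)*sqrt(19))*i.
The factor λ**2 + 2*λ/5 + 4/5 splits as (λ - a)(λ - a') with a = (-1/5) + ((1/5)*sqrt(19))*i, a' = (-1/5) - ((1/5)*sqrt(19))*i. At the order-1 pole a set g(λ) = (λ - a)*f(λ) = [13/(22*(λ - 3/11))] / (λ - a').
Simple pole: residue = g(a) at a = (-1/5) + ((1/5)*sqrt(19))*i, which is (-143/476) + ((169/4522)*sqrt(19))*i.
At the order-1 pole 3/11 set g(λ) = (λ - (3/11))*f(λ) = 13/(22*(λ**2 + 2*λ/5 + 4/5)).
Simple pole: residue = g(a) at a = 3/11, which is 143/238.
List the singular points by increasing real part (a conjugate pair: the negative imaginary part first).

Radius of convergence at 0: 3/11.
At (-1/5) - ((1/5)*sqrt(19))*i: a pole of order 1; residue (-143/476) - ((169/4522)*sqrt(19))*i.
At (-1/5) + ((1/5)*sqrt(19))*i: a pole of order 1; residue (-143/476) + ((169/4522)*sqrt(19))*i.
At 3/11: a pole of order 1; residue 143/238.


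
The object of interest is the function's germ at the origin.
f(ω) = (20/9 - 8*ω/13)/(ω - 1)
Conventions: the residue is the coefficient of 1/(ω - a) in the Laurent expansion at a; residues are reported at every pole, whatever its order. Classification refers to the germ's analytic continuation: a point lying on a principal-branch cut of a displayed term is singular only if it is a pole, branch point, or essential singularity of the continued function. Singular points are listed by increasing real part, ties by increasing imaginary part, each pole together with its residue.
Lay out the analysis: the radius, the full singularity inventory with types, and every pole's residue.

Denominator factor (ω - 1): pole of order 1 at 1, modulus 1.
The radius of convergence is the smallest modulus among the singular points: 1.
At the order-1 pole 1 set g(ω) = (ω - (1))*f(ω) = 20/9 - 8*ω/13.
Simple pole: residue = g(a) at a = 1, which is 188/117.

Radius of convergence at 0: 1.
At 1: a pole of order 1; residue 188/117.


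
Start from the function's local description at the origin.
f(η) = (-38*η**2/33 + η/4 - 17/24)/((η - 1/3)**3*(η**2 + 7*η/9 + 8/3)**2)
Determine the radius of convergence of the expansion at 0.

The radius of convergence is 1/3.

Denominator factor (η**2 + 7*η/9 + 8/3)^2: discriminant -815/81, complex-conjugate roots (-7/18) + ((1/18)*sqrt(815))*i and (-7/18) - ((1/18)*sqrt(815))*i; poles of order 2, moduli (2/3)*sqrt(6) and (2/3)*sqrt(6).
Denominator factor (η - 1/3)^3: pole of order 3 at 1/3, modulus 1/3.
The radius of convergence is the smallest modulus among the singular points: 1/3.


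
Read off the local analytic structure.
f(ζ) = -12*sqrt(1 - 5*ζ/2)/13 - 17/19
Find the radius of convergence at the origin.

Branch term (-12/13)*sqrt(1 - ζ/(2/5)): its argument vanishes at ζ = 2/5, a square-root branch point, modulus 2/5.
The radius of convergence is the smallest modulus among the singular points: 2/5.

The radius of convergence is 2/5.


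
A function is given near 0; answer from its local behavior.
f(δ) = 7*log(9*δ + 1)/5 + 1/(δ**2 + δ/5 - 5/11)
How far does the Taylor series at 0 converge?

The radius of convergence is 1/9.

Denominator factor (δ**2 + δ/5 - 5/11): discriminant 511/275, real irrational roots -1/10 + (1/110)*sqrt(5621) and -1/10 - (1/110)*sqrt(5621); poles of order 1, moduli -1/10 + (1/110)*sqrt(5621) and 1/10 + (1/110)*sqrt(5621).
Branch term (7/5)*log(1 - δ/(-1/9)): its argument vanishes at δ = -1/9, a logarithmic branch point, modulus 1/9.
The radius of convergence is the smallest modulus among the singular points: 1/9.


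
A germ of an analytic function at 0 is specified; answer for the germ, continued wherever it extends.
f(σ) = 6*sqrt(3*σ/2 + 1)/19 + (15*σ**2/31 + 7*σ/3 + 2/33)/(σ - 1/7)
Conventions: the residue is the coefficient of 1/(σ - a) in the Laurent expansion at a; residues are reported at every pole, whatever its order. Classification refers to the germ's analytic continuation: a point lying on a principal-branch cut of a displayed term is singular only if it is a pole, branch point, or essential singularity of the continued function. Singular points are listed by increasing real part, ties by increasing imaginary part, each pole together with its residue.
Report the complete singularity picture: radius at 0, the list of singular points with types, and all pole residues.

Radius of convergence at 0: 1/7.
At -2/3: an algebraic (square-root) branch point.
At 1/7: a pole of order 1; residue 20242/50127.

Denominator factor (σ - 1/7): pole of order 1 at 1/7, modulus 1/7.
Branch term (6/19)*sqrt(1 - σ/(-2/3)): its argument vanishes at σ = -2/3, a square-root branch point, modulus 2/3.
The radius of convergence is the smallest modulus among the singular points: 1/7.
The branch term is analytic at 1/7 and contributes nothing to the residue; only the rational part matters.
At the order-1 pole 1/7 set g(σ) = (σ - (1/7))*(rational part) = 15*σ**2/31 + 7*σ/3 + 2/33.
Simple pole: residue = g(a) at a = 1/7, which is 20242/50127.
List the singular points by increasing real part (a conjugate pair: the negative imaginary part first).


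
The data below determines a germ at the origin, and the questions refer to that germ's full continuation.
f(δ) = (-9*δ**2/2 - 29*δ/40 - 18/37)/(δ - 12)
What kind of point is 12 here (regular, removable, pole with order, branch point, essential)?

The denominator factor δ - 12 vanishes at 12 and appears to the power 1; the numerator there equals -243159/370, nonzero, and no other factor vanishes.
Hence a pole whose order is the multiplicity, 1.

The point is a pole of order 1.


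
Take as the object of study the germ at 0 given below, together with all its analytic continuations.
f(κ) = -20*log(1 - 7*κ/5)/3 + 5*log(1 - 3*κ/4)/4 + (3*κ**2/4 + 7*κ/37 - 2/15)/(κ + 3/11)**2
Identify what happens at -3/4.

The point is a regular point.

Denominator factors: κ + 3/11 = -21/44 at κ = -3/4 — none vanishes.
Branch term log(1 - κ/(5/7)): argument at -3/4 is 41/20, nonzero, so -3/4 is not its branch point (a point on a principal cut is still regular for the continued germ).
Branch term log(1 - κ/(4/3)): argument at -3/4 is 25/16, nonzero, so -3/4 is not its branch point (a point on a principal cut is still regular for the continued germ).
So the germ continues analytically to -3/4.


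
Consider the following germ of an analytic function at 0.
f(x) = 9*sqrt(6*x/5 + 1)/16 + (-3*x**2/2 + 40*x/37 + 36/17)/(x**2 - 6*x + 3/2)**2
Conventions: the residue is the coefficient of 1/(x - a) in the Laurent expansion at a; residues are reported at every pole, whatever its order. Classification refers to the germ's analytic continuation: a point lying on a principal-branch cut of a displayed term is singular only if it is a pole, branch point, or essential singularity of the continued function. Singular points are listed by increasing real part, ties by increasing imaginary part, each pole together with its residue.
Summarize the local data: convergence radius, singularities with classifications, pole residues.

Denominator factor (x**2 - 6*x + 3/2)^2: discriminant 30, real irrational roots 3 + (1/2)*sqrt(30) and 3 - (1/2)*sqrt(30); poles of order 2, moduli 3 + (1/2)*sqrt(30) and 3 - (1/2)*sqrt(30).
Branch term (9/16)*sqrt(1 - x/(-5/6)): its argument vanishes at x = -5/6, a square-root branch point, modulus 5/6.
The radius of convergence is the smallest modulus among the singular points: 3 - (1/2)*sqrt(30).
The branch term is analytic at 3 - (1/2)*sqrt(30) and contributes nothing to the residue; only the rational part matters.
The factor x**2 - 6*x + 3/2 splits as (x - a)(x - a') with a = 3 - (1/2)*sqrt(30), a' = 3 + (1/2)*sqrt(30). At the order-2 pole a set g(x) = (x - a)^2*(rational part) = [-3*x**2/2 + 40*x/37 + 36/17] / (x - a')^2.
Order-2 pole: residue = g'(a); g'(3 - (1/2)*sqrt(30)) = (2609/377400)*sqrt(30), so the residue is (2609/377400)*sqrt(30).
The branch term is analytic at 3 + (1/2)*sqrt(30) and contributes nothing to the residue; only the rational part matters.
The factor x**2 - 6*x + 3/2 splits as (x - a)(x - a') with a = 3 + (1/2)*sqrt(30), a' = 3 - (1/2)*sqrt(30). At the order-2 pole a set g(x) = (x - a)^2*(rational part) = [-3*x**2/2 + 40*x/37 + 36/17] / (x - a')^2.
Order-2 pole: residue = g'(a); g'(3 + (1/2)*sqrt(30)) = -(2609/377400)*sqrt(30), so the residue is -(2609/377400)*sqrt(30).
List the singular points by increasing real part (a conjugate pair: the negative imaginary part first).

Radius of convergence at 0: 3 - (1/2)*sqrt(30).
At -5/6: an algebraic (square-root) branch point.
At 3 - (1/2)*sqrt(30): a pole of order 2; residue (2609/377400)*sqrt(30).
At 3 + (1/2)*sqrt(30): a pole of order 2; residue -(2609/377400)*sqrt(30).


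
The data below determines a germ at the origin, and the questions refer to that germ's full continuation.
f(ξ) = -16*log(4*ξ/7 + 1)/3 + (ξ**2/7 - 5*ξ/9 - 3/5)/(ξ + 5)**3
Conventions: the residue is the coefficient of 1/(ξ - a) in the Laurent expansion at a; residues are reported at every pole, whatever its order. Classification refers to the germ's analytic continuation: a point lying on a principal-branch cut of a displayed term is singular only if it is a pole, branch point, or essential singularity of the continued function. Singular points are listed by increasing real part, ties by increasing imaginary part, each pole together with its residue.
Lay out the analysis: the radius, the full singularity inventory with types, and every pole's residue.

Denominator factor (ξ + 5)^3: pole of order 3 at -5, modulus 5.
Branch term (-16/3)*log(1 - ξ/(-7/4)): its argument vanishes at ξ = -7/4, a logarithmic branch point, modulus 7/4.
The radius of convergence is the smallest modulus among the singular points: 7/4.
The branch term is analytic at -5 and contributes nothing to the residue; only the rational part matters.
At the order-3 pole -5 set g(ξ) = (ξ - (-5))^3*(rational part) = ξ**2/7 - 5*ξ/9 - 3/5.
Order-3 pole: residue = g''(a)/2; g''(-5) = 2/7, so the residue is 1/7.
List the singular points by increasing real part (a conjugate pair: the negative imaginary part first).

Radius of convergence at 0: 7/4.
At -5: a pole of order 3; residue 1/7.
At -7/4: a logarithmic branch point.


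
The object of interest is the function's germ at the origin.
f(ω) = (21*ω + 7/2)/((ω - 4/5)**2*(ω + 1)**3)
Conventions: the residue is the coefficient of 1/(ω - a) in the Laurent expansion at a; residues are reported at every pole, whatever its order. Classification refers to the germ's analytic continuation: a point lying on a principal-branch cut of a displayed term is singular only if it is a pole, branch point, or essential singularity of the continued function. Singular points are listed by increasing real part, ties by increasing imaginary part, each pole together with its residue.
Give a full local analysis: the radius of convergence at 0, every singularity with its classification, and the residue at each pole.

Denominator factor (ω + 1)^3: pole of order 3 at -1, modulus 1.
Denominator factor (ω - 4/5)^2: pole of order 2 at 4/5, modulus 4/5.
The radius of convergence is the smallest modulus among the singular points: 4/5.
At the order-3 pole -1 set g(ω) = (ω - (-1))^3*f(ω) = (21*ω + 7/2)/(ω - 4/5)**2.
Order-3 pole: residue = g''(a)/2; g''(-1) = 9625/2187, so the residue is 9625/4374.
At the order-2 pole 4/5 set g(ω) = (ω - (4/5))^2*f(ω) = (21*ω + 7/2)/(ω + 1)**3.
Order-2 pole: residue = g'(a); g'(4/5) = -9625/4374, so the residue is -9625/4374.
List the singular points by increasing real part (a conjugate pair: the negative imaginary part first).

Radius of convergence at 0: 4/5.
At -1: a pole of order 3; residue 9625/4374.
At 4/5: a pole of order 2; residue -9625/4374.


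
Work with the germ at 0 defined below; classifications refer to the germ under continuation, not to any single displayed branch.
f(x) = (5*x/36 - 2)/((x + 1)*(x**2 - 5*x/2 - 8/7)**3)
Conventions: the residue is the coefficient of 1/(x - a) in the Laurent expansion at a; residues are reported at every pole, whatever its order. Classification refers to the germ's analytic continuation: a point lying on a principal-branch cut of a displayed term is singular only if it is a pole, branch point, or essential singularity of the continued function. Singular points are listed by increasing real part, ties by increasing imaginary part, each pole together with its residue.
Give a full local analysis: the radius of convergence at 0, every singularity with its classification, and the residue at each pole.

Radius of convergence at 0: -5/4 + (1/28)*sqrt(2121).
At -1: a pole of order 1; residue -4802/29403.
At 5/4 - (1/28)*sqrt(2121): a pole of order 3; residue 2401/29403 + (20320741/10097980101)*sqrt(2121).
At 5/4 + (1/28)*sqrt(2121): a pole of order 3; residue 2401/29403 - (20320741/10097980101)*sqrt(2121).


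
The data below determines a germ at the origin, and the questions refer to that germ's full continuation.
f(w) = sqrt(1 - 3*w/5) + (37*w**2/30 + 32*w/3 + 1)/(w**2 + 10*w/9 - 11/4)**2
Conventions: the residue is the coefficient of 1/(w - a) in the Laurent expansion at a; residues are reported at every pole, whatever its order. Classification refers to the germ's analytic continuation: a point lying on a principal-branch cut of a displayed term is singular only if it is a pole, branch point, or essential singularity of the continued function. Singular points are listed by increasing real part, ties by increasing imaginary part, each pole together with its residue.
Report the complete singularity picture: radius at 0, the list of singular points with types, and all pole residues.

Denominator factor (w**2 + 10*w/9 - 11/4)^2: discriminant 991/81, real irrational roots -5/9 + (1/18)*sqrt(991) and -5/9 - (1/18)*sqrt(991); poles of order 2, moduli -5/9 + (1/18)*sqrt(991) and 5/9 + (1/18)*sqrt(991).
Branch term (1)*sqrt(1 - w/(5/3)): its argument vanishes at w = 5/3, a square-root branch point, modulus 5/3.
The radius of convergence is the smallest modulus among the singular points: -5/9 + (1/18)*sqrt(991).
The branch term is analytic at -5/9 - (1/18)*sqrt(991) and contributes nothing to the residue; only the rational part matters.
The factor w**2 + 10*w/9 - 11/4 splits as (w - a)(w - a') with a = -5/9 - (1/18)*sqrt(991), a' = -5/9 + (1/18)*sqrt(991). At the order-2 pole a set g(w) = (w - a)^2*(rational part) = [37*w**2/30 + 32*w/3 + 1] / (w - a')^2.
Order-2 pole: residue = g'(a); g'(-5/9 - (1/18)*sqrt(991)) = -(242541/19641620)*sqrt(991), so the residue is -(242541/19641620)*sqrt(991).
The branch term is analytic at -5/9 + (1/18)*sqrt(991) and contributes nothing to the residue; only the rational part matters.
The factor w**2 + 10*w/9 - 11/4 splits as (w - a)(w - a') with a = -5/9 + (1/18)*sqrt(991), a' = -5/9 - (1/18)*sqrt(991). At the order-2 pole a set g(w) = (w - a)^2*(rational part) = [37*w**2/30 + 32*w/3 + 1] / (w - a')^2.
Order-2 pole: residue = g'(a); g'(-5/9 + (1/18)*sqrt(991)) = (242541/19641620)*sqrt(991), so the residue is (242541/19641620)*sqrt(991).
List the singular points by increasing real part (a conjugate pair: the negative imaginary part first).

Radius of convergence at 0: -5/9 + (1/18)*sqrt(991).
At -5/9 - (1/18)*sqrt(991): a pole of order 2; residue -(242541/19641620)*sqrt(991).
At -5/9 + (1/18)*sqrt(991): a pole of order 2; residue (242541/19641620)*sqrt(991).
At 5/3: an algebraic (square-root) branch point.


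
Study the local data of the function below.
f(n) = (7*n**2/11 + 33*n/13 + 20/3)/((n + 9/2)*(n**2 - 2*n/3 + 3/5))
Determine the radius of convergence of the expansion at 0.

The radius of convergence is (1/5)*sqrt(15).

Denominator factor (n + 9/2): pole of order 1 at -9/2, modulus 9/2.
Denominator factor (n**2 - 2*n/3 + 3/5): discriminant -88/45, complex-conjugate roots (1/3) + ((1/15)*sqrt(110))*i and (1/3) - ((1/15)*sqrt(110))*i; poles of order 1, moduli (1/5)*sqrt(15) and (1/5)*sqrt(15).
The radius of convergence is the smallest modulus among the singular points: (1/5)*sqrt(15).


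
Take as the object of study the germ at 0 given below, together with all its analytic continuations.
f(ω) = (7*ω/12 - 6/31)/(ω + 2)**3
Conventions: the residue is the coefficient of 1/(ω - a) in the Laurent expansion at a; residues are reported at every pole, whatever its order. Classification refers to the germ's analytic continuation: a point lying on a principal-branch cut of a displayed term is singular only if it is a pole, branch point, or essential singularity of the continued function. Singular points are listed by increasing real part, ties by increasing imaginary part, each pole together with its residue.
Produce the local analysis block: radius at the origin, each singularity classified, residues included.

Radius of convergence at 0: 2.
At -2: a pole of order 3; residue 0.

Denominator factor (ω + 2)^3: pole of order 3 at -2, modulus 2.
The radius of convergence is the smallest modulus among the singular points: 2.
At the order-3 pole -2 set g(ω) = (ω - (-2))^3*f(ω) = 7*ω/12 - 6/31.
Order-3 pole: residue = g''(a)/2; g''(-2) = 0, so the residue is 0.


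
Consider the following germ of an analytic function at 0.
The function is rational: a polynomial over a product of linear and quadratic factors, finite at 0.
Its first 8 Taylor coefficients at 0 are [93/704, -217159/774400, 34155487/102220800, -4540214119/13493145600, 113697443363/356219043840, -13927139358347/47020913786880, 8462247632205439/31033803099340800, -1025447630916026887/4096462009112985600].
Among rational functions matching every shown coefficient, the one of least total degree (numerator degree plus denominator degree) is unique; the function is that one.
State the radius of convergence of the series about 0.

No rational of total degree below 4 reproduces all 8 coefficients; solving the [1/3] Pade equations on them gives f(d) = (31/16 - 32*d/25)/((d + 12/11)*(d + 11/3)**2), whose expansion matches every shown term.
Denominator factor (d + 12/11): pole of order 1 at -12/11, modulus 12/11.
Denominator factor (d + 11/3)^2: pole of order 2 at -11/3, modulus 11/3.
The radius of convergence is the smallest modulus among the singular points: 12/11.

The radius of convergence is 12/11.


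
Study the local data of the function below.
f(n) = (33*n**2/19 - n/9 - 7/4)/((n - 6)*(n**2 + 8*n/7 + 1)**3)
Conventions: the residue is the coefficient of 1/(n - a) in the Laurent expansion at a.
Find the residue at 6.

The residue is 4700815/6597053004.

At the order-1 pole 6 set g(n) = (n - (6))*f(n) = (33*n**2/19 - n/9 - 7/4)/(n**2 + 8*n/7 + 1)**3.
Simple pole: residue = g(a) at a = 6, which is 4700815/6597053004.


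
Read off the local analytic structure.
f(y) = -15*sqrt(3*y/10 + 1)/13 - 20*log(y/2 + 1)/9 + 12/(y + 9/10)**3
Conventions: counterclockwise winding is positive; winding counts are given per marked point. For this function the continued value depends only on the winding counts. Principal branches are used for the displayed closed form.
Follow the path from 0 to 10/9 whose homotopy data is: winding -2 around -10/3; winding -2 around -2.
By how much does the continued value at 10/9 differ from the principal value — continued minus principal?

The rational part is single-valued and drops out of the difference; each branch term changes only by its own monodromy.
(-15/13)*sqrt(1 - y/(-10/3)): winding -2 is even, the square root returns to the same sheet, contribution 0.
(-20/9)*log(1 - y/(-2)): each positive loop around -2 adds 2*pi*i to the log, so winding -2 contributes (-20/9)*(-2)*2*pi*i = (80/9)*pi*i.
Summing the contributions at y = 10/9 gives (80/9)*pi*i.

Continued minus principal equals (80/9)*pi*i.


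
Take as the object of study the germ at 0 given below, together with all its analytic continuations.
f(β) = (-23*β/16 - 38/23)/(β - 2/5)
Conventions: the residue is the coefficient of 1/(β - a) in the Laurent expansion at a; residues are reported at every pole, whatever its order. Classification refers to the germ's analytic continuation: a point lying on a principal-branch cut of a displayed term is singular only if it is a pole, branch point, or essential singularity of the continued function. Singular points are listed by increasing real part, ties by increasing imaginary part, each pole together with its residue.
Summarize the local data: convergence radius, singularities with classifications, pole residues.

Radius of convergence at 0: 2/5.
At 2/5: a pole of order 1; residue -2049/920.

Denominator factor (β - 2/5): pole of order 1 at 2/5, modulus 2/5.
The radius of convergence is the smallest modulus among the singular points: 2/5.
At the order-1 pole 2/5 set g(β) = (β - (2/5))*f(β) = -23*β/16 - 38/23.
Simple pole: residue = g(a) at a = 2/5, which is -2049/920.


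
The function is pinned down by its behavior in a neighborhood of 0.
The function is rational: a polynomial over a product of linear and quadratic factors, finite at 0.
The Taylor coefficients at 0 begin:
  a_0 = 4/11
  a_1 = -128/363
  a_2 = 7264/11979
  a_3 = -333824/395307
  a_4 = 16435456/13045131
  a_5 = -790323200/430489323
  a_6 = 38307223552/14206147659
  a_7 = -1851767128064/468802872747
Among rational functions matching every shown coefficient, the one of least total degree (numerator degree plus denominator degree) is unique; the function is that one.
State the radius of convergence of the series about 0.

No rational of total degree below 2 reproduces all 8 coefficients; solving the [0/2] Pade equations on them gives f(z) = -1/(2*(z**2 - 4*z/3 - 11/8)), whose expansion matches every shown term.
Denominator factor (z**2 - 4*z/3 - 11/8): discriminant 131/18, real irrational roots 2/3 + (1/12)*sqrt(262) and 2/3 - (1/12)*sqrt(262); poles of order 1, moduli 2/3 + (1/12)*sqrt(262) and -2/3 + (1/12)*sqrt(262).
The radius of convergence is the smallest modulus among the singular points: -2/3 + (1/12)*sqrt(262).

The radius of convergence is -2/3 + (1/12)*sqrt(262).


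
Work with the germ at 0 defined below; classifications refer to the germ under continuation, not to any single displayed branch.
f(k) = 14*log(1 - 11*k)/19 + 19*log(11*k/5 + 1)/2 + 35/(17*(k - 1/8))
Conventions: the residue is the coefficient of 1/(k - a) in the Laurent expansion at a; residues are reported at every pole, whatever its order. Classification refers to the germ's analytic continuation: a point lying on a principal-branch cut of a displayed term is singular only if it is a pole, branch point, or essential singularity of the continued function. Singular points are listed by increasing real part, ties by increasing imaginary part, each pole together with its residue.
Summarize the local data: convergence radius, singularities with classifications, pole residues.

Radius of convergence at 0: 1/11.
At -5/11: a logarithmic branch point.
At 1/11: a logarithmic branch point.
At 1/8: a pole of order 1; residue 35/17.

Denominator factor (k - 1/8): pole of order 1 at 1/8, modulus 1/8.
Branch term (14/19)*log(1 - k/(1/11)): its argument vanishes at k = 1/11, a logarithmic branch point, modulus 1/11.
Branch term (19/2)*log(1 - k/(-5/11)): its argument vanishes at k = -5/11, a logarithmic branch point, modulus 5/11.
The radius of convergence is the smallest modulus among the singular points: 1/11.
The branch terms are analytic at 1/8 and contribute nothing to the residue; only the rational part matters.
At the order-1 pole 1/8 set g(k) = (k - (1/8))*(rational part) = 35/17.
Simple pole: residue = g(a) at a = 1/8, which is 35/17.
List the singular points by increasing real part (a conjugate pair: the negative imaginary part first).


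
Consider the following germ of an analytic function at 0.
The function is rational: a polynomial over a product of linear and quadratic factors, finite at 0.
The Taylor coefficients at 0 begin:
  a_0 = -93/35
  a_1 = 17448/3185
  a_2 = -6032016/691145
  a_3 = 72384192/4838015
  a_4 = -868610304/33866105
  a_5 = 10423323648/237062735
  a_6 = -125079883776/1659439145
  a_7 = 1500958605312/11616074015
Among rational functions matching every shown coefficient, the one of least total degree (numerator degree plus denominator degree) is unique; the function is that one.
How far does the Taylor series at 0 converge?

No rational of total degree below 3 reproduces all 8 coefficients; solving the [2/1] Pade equations on them gives f(n) = (12*n**2/31 + 7*n/13 - 31/20)/(n + 7/12), whose expansion matches every shown term.
Denominator factor (n + 7/12): pole of order 1 at -7/12, modulus 7/12.
The radius of convergence is the smallest modulus among the singular points: 7/12.

The radius of convergence is 7/12.


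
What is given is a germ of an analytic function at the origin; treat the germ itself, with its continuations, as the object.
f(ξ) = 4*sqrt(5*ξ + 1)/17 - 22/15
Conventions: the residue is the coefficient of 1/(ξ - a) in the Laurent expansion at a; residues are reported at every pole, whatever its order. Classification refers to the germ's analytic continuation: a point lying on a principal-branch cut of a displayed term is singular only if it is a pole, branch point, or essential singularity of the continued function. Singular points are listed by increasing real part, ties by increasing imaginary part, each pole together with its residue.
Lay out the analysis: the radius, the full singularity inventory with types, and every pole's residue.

Radius of convergence at 0: 1/5.
At -1/5: an algebraic (square-root) branch point.

Branch term (4/17)*sqrt(1 - ξ/(-1/5)): its argument vanishes at ξ = -1/5, a square-root branch point, modulus 1/5.
The radius of convergence is the smallest modulus among the singular points: 1/5.


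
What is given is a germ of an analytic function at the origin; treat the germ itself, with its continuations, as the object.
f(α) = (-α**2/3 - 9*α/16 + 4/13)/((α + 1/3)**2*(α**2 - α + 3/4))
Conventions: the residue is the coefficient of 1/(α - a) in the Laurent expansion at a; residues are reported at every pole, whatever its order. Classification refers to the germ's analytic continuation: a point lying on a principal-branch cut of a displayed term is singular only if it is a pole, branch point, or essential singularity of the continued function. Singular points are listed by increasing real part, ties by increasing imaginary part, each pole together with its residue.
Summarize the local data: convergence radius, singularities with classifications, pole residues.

Denominator factor (α + 1/3)^2: pole of order 2 at -1/3, modulus 1/3.
Denominator factor (α**2 - α + 3/4): discriminant -2, complex-conjugate roots (1/2) + ((1/2)*sqrt(2))*i and (1/2) - ((1/2)*sqrt(2))*i; poles of order 1, moduli (1/2)*sqrt(3) and (1/2)*sqrt(3).
The radius of convergence is the smallest modulus among the singular points: 1/3.
At the order-2 pole -1/3 set g(α) = (α - (-1/3))^2*f(α) = (-α**2/3 - 9*α/16 + 4/13)/(α**2 - α + 3/4).
Order-2 pole: residue = g'(a); g'(-1/3) = 24069/96148, so the residue is 24069/96148.
The factor α**2 - α + 3/4 splits as (α - a)(α - a') with a = (1/2) - ((1/2)*sqrt(2))*i, a' = (1/2) + ((1/2)*sqrt(2))*i. At the order-1 pole a set g(α) = (α - a)*f(α) = [(-α**2/3 - 9*α/16 + 4/13)/(α + 1/3)**2] / (α - a').
Simple pole: residue = g(a) at a = (1/2) - ((1/2)*sqrt(2))*i, which is (-24069/192296) - ((97743/384592)*sqrt(2))*i.
The factor α**2 - α + 3/4 splits as (α - a)(α - a') with a = (1/2) + ((1/2)*sqrt(2))*i, a' = (1/2) - ((1/2)*sqrt(2))*i. At the order-1 pole a set g(α) = (α - a)*f(α) = [(-α**2/3 - 9*α/16 + 4/13)/(α + 1/3)**2] / (α - a').
Simple pole: residue = g(a) at a = (1/2) + ((1/2)*sqrt(2))*i, which is (-24069/192296) + ((97743/384592)*sqrt(2))*i.
List the singular points by increasing real part (a conjugate pair: the negative imaginary part first).

Radius of convergence at 0: 1/3.
At -1/3: a pole of order 2; residue 24069/96148.
At (1/2) - ((1/2)*sqrt(2))*i: a pole of order 1; residue (-24069/192296) - ((97743/384592)*sqrt(2))*i.
At (1/2) + ((1/2)*sqrt(2))*i: a pole of order 1; residue (-24069/192296) + ((97743/384592)*sqrt(2))*i.


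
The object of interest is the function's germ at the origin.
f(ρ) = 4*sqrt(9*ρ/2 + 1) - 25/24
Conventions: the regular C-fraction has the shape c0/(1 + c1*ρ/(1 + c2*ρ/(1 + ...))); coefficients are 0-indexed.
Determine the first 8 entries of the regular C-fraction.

The regular C-fraction coefficients are [71/24, -216/71, 2367/568, 639/2104, 4095/2104, 2367/3640, 5823/3640, 4095/5176].

Taylor coefficients (expand at 0): a_0 = 71/24, a_1 = 9, a_2 = -81/8, a_3 = 729/32, a_4 = -32805/512, a_5 = 413343/2048, a_6 = -11160261/16384, a_7 = 157837977/65536.
c0 = a_0 = 71/24. Peel one level at a time: if S = 1 + c*ρ/S' with S'(0) = 1, then c is the ρ-coefficient of S and S' = c*ρ/(S - 1).
S_1 = c0/f = 1 + (-216/71)*ρ + (63909/5041)*ρ^2 + ...; c1 = -216/71.
S_2 = c1*ρ/(S_1 - 1) = 1 + (2367/568)*ρ + (-81/64)*ρ^2 + ...; c2 = 2367/568.
S_3 = c2*ρ/(S_2 - 1) = 1 + (639/2104)*ρ + (-2616705/4426816)*ρ^2 + ...; c3 = 639/2104.
S_4 = c3*ρ/(S_3 - 1) = 1 + (4095/2104)*ρ + (-81/64)*ρ^2 + ...; c4 = 4095/2104.
S_5 = c4*ρ/(S_4 - 1) = 1 + (2367/3640)*ρ + (-13783041/13249600)*ρ^2 + ...; c5 = 2367/3640.
S_6 = c5*ρ/(S_5 - 1) = 1 + (5823/3640)*ρ + (-81/64)*ρ^2 + ...; c6 = 5823/3640.
S_7 = c6*ρ/(S_6 - 1) = 1 + (4095/5176)*ρ + ...; c7 = 4095/5176.


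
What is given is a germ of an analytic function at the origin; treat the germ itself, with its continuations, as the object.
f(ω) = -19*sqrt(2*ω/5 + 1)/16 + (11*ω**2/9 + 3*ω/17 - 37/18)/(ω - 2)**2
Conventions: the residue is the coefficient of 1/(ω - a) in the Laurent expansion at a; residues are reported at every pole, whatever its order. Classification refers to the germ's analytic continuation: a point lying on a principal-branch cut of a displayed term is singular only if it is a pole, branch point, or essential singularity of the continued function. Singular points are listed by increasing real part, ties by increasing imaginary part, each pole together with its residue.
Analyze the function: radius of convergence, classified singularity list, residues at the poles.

Denominator factor (ω - 2)^2: pole of order 2 at 2, modulus 2.
Branch term (-19/16)*sqrt(1 - ω/(-5/2)): its argument vanishes at ω = -5/2, a square-root branch point, modulus 5/2.
The radius of convergence is the smallest modulus among the singular points: 2.
The branch term is analytic at 2 and contributes nothing to the residue; only the rational part matters.
At the order-2 pole 2 set g(ω) = (ω - (2))^2*(rational part) = 11*ω**2/9 + 3*ω/17 - 37/18.
Order-2 pole: residue = g'(a); g'(2) = 775/153, so the residue is 775/153.
List the singular points by increasing real part (a conjugate pair: the negative imaginary part first).

Radius of convergence at 0: 2.
At -5/2: an algebraic (square-root) branch point.
At 2: a pole of order 2; residue 775/153.


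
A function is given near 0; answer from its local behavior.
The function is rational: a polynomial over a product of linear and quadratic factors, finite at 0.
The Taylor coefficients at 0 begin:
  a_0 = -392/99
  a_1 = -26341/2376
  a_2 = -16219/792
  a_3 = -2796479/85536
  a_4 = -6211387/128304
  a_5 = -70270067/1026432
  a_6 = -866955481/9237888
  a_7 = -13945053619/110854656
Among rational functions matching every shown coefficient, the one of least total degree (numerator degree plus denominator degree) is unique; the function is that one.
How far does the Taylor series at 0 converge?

The radius of convergence is 6/7.

No rational of total degree below 3 reproduces all 8 coefficients; solving the [1/2] Pade equations on them gives f(ζ) = (-19*ζ/14 - 32/11)/(ζ - 6/7)**2, whose expansion matches every shown term.
Denominator factor (ζ - 6/7)^2: pole of order 2 at 6/7, modulus 6/7.
The radius of convergence is the smallest modulus among the singular points: 6/7.


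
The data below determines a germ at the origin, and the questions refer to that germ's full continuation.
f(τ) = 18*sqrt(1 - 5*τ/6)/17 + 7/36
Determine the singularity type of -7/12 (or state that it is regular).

The point is a regular point.

There is no denominator, hence no pole anywhere.
Branch term sqrt(1 - τ/(6/5)): argument at -7/12 is 107/72, nonzero, so -7/12 is not its branch point (a point on a principal cut is still regular for the continued germ).
So the germ continues analytically to -7/12.


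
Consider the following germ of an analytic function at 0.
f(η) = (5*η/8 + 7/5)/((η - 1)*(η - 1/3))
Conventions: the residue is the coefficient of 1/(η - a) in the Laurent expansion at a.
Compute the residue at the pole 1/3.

At the order-1 pole 1/3 set g(η) = (η - (1/3))*f(η) = (5*η/8 + 7/5)/(η - 1).
Simple pole: residue = g(a) at a = 1/3, which is -193/80.

The residue is -193/80.


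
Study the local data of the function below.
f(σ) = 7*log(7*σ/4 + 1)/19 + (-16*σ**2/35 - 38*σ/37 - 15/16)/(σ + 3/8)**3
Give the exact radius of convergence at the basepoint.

The radius of convergence is 3/8.

Denominator factor (σ + 3/8)^3: pole of order 3 at -3/8, modulus 3/8.
Branch term (7/19)*log(1 - σ/(-4/7)): its argument vanishes at σ = -4/7, a logarithmic branch point, modulus 4/7.
The radius of convergence is the smallest modulus among the singular points: 3/8.


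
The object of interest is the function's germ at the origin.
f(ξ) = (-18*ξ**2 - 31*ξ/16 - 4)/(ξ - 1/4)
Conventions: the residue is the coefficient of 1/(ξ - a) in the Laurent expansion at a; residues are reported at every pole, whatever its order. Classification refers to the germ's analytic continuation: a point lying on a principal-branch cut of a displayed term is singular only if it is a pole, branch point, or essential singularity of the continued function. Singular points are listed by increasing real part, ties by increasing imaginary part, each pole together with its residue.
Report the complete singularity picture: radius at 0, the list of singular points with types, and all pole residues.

Radius of convergence at 0: 1/4.
At 1/4: a pole of order 1; residue -359/64.

Denominator factor (ξ - 1/4): pole of order 1 at 1/4, modulus 1/4.
The radius of convergence is the smallest modulus among the singular points: 1/4.
At the order-1 pole 1/4 set g(ξ) = (ξ - (1/4))*f(ξ) = -18*ξ**2 - 31*ξ/16 - 4.
Simple pole: residue = g(a) at a = 1/4, which is -359/64.


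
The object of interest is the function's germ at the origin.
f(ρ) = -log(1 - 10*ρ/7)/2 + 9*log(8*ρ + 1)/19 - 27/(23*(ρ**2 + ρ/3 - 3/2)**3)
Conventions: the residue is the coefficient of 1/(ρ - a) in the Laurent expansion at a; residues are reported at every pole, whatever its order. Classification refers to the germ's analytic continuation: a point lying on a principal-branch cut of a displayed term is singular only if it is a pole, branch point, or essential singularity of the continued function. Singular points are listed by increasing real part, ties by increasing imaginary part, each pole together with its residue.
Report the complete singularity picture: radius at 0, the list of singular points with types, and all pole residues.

Denominator factor (ρ**2 + ρ/3 - 3/2)^3: discriminant 55/9, real irrational roots -1/6 + (1/6)*sqrt(55) and -1/6 - (1/6)*sqrt(55); poles of order 3, moduli -1/6 + (1/6)*sqrt(55) and 1/6 + (1/6)*sqrt(55).
Branch term (9/19)*log(1 - ρ/(-1/8)): its argument vanishes at ρ = -1/8, a logarithmic branch point, modulus 1/8.
Branch term (-1/2)*log(1 - ρ/(7/10)): its argument vanishes at ρ = 7/10, a logarithmic branch point, modulus 7/10.
The radius of convergence is the smallest modulus among the singular points: 1/8.
The branch terms are analytic at -1/6 - (1/6)*sqrt(55) and contribute nothing to the residue; only the rational part matters.
The factor ρ**2 + ρ/3 - 3/2 splits as (ρ - a)(ρ - a') with a = -1/6 - (1/6)*sqrt(55), a' = -1/6 + (1/6)*sqrt(55). At the order-3 pole a set g(ρ) = (ρ - a)^3*(rational part) = [-27/23] / (ρ - a')^3.
Order-3 pole: residue = g''(a)/2; g''(-1/6 - (1/6)*sqrt(55)) = (78732/3826625)*sqrt(55), so the residue is (39366/3826625)*sqrt(55).
The branch terms are analytic at -1/6 + (1/6)*sqrt(55) and contribute nothing to the residue; only the rational part matters.
The factor ρ**2 + ρ/3 - 3/2 splits as (ρ - a)(ρ - a') with a = -1/6 + (1/6)*sqrt(55), a' = -1/6 - (1/6)*sqrt(55). At the order-3 pole a set g(ρ) = (ρ - a)^3*(rational part) = [-27/23] / (ρ - a')^3.
Order-3 pole: residue = g''(a)/2; g''(-1/6 + (1/6)*sqrt(55)) = -(78732/3826625)*sqrt(55), so the residue is -(39366/3826625)*sqrt(55).
List the singular points by increasing real part (a conjugate pair: the negative imaginary part first).

Radius of convergence at 0: 1/8.
At -1/6 - (1/6)*sqrt(55): a pole of order 3; residue (39366/3826625)*sqrt(55).
At -1/8: a logarithmic branch point.
At 7/10: a logarithmic branch point.
At -1/6 + (1/6)*sqrt(55): a pole of order 3; residue -(39366/3826625)*sqrt(55).


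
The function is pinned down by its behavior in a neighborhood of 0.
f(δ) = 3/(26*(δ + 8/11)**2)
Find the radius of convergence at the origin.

The radius of convergence is 8/11.

Denominator factor (δ + 8/11)^2: pole of order 2 at -8/11, modulus 8/11.
The radius of convergence is the smallest modulus among the singular points: 8/11.


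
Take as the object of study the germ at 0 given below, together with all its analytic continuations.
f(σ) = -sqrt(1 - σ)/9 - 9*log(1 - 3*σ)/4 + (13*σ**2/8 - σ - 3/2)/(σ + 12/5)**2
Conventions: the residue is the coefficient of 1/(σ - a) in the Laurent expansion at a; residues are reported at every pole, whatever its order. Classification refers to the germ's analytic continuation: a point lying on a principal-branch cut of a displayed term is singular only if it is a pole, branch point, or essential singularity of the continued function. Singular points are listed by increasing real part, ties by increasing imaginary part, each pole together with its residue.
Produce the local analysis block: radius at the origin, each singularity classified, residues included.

Radius of convergence at 0: 1/3.
At -12/5: a pole of order 2; residue -44/5.
At 1/3: a logarithmic branch point.
At 1: an algebraic (square-root) branch point.

Denominator factor (σ + 12/5)^2: pole of order 2 at -12/5, modulus 12/5.
Branch term (-9/4)*log(1 - σ/(1/3)): its argument vanishes at σ = 1/3, a logarithmic branch point, modulus 1/3.
Branch term (-1/9)*sqrt(1 - σ/(1)): its argument vanishes at σ = 1, a square-root branch point, modulus 1.
The radius of convergence is the smallest modulus among the singular points: 1/3.
The branch terms are analytic at -12/5 and contribute nothing to the residue; only the rational part matters.
At the order-2 pole -12/5 set g(σ) = (σ - (-12/5))^2*(rational part) = 13*σ**2/8 - σ - 3/2.
Order-2 pole: residue = g'(a); g'(-12/5) = -44/5, so the residue is -44/5.
List the singular points by increasing real part (a conjugate pair: the negative imaginary part first).
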